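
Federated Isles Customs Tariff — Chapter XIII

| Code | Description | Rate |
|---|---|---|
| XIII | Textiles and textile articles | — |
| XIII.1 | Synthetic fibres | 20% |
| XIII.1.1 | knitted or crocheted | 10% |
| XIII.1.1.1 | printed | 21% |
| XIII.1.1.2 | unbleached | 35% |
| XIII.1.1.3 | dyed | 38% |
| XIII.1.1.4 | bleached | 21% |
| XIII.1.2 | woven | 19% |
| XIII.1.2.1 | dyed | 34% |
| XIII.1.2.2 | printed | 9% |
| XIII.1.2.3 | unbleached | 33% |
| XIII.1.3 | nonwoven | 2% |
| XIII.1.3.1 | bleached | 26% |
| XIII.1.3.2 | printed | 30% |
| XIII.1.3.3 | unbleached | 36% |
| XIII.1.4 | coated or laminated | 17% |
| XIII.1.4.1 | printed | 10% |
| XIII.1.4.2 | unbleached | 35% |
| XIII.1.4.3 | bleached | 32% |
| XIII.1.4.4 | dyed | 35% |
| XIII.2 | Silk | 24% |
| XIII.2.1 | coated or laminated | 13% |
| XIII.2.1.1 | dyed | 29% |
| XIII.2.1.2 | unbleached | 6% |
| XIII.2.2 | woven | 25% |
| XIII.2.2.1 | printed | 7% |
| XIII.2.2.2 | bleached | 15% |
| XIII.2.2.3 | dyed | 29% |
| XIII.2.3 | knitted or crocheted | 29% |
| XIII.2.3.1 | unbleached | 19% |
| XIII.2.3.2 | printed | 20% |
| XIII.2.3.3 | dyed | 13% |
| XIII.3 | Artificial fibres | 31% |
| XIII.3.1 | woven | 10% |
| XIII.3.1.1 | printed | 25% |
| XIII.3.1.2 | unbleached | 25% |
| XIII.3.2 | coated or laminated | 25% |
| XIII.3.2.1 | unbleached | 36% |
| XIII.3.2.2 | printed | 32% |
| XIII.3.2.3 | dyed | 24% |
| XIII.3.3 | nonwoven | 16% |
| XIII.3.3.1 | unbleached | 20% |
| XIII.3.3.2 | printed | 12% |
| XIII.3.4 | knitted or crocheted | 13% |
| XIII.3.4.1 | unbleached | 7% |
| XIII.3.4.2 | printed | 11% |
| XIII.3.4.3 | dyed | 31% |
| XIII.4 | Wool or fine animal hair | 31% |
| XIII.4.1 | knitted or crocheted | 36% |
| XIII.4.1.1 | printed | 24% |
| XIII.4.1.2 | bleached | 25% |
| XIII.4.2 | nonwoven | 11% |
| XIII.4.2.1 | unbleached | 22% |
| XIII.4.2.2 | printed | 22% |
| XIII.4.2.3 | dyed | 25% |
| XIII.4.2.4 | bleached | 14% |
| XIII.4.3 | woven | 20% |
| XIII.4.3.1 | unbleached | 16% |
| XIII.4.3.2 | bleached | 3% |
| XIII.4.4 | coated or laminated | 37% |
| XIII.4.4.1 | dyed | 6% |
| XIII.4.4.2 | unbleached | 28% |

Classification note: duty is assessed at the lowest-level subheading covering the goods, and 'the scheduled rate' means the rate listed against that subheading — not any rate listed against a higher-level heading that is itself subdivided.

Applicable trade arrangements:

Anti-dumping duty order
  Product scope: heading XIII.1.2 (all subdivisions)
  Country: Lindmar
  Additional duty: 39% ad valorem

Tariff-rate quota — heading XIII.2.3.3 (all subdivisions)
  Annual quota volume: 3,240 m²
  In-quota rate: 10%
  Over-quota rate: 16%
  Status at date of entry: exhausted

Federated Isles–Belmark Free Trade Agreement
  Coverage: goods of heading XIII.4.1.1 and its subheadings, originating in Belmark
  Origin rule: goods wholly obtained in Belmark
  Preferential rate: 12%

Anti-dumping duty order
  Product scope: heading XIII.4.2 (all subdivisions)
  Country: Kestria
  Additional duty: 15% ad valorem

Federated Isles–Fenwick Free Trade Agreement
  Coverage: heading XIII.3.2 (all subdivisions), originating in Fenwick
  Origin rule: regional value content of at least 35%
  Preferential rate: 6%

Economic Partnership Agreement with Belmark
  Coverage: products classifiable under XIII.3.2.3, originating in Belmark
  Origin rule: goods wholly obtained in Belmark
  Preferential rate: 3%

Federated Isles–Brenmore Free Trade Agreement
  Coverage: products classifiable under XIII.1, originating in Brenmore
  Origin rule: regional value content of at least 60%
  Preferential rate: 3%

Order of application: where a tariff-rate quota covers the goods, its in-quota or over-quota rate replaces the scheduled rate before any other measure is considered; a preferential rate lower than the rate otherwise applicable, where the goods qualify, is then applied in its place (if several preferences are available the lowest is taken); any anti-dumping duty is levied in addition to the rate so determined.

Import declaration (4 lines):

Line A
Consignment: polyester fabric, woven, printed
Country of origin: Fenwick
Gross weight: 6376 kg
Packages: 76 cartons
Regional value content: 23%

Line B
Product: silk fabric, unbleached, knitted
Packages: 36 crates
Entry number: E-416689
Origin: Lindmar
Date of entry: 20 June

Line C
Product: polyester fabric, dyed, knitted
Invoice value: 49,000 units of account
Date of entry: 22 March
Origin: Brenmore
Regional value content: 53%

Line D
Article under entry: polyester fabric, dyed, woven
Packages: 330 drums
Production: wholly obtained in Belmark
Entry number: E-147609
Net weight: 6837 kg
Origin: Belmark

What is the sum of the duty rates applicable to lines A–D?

100%

Line A: polyester → XIII.1; woven → XIII.1.2; printed → XIII.1.2.2. Scheduled 9%. Fenwick agreement on XIII.3.2: XIII.1.2.2 not covered. → 9%.
Line B: silk → XIII.2; knitted → XIII.2.3; unbleached → XIII.2.3.1. Scheduled 19%. No special measure applies. → 19%.
Line C: polyester → XIII.1; knitted → XIII.1.1; dyed → XIII.1.1.3. Scheduled 38%. Brenmore agreement on XIII.1: RVC < 60%. → 38%.
Line D: polyester → XIII.1; woven → XIII.1.2; dyed → XIII.1.2.1. Scheduled 34%. Belmark agreement on XIII.4.1.1: XIII.1.2.1 not covered; Belmark agreement on XIII.3.2.3: XIII.1.2.1 not covered. → 34%.
Sum: 9% + 19% + 38% + 34% = 100%.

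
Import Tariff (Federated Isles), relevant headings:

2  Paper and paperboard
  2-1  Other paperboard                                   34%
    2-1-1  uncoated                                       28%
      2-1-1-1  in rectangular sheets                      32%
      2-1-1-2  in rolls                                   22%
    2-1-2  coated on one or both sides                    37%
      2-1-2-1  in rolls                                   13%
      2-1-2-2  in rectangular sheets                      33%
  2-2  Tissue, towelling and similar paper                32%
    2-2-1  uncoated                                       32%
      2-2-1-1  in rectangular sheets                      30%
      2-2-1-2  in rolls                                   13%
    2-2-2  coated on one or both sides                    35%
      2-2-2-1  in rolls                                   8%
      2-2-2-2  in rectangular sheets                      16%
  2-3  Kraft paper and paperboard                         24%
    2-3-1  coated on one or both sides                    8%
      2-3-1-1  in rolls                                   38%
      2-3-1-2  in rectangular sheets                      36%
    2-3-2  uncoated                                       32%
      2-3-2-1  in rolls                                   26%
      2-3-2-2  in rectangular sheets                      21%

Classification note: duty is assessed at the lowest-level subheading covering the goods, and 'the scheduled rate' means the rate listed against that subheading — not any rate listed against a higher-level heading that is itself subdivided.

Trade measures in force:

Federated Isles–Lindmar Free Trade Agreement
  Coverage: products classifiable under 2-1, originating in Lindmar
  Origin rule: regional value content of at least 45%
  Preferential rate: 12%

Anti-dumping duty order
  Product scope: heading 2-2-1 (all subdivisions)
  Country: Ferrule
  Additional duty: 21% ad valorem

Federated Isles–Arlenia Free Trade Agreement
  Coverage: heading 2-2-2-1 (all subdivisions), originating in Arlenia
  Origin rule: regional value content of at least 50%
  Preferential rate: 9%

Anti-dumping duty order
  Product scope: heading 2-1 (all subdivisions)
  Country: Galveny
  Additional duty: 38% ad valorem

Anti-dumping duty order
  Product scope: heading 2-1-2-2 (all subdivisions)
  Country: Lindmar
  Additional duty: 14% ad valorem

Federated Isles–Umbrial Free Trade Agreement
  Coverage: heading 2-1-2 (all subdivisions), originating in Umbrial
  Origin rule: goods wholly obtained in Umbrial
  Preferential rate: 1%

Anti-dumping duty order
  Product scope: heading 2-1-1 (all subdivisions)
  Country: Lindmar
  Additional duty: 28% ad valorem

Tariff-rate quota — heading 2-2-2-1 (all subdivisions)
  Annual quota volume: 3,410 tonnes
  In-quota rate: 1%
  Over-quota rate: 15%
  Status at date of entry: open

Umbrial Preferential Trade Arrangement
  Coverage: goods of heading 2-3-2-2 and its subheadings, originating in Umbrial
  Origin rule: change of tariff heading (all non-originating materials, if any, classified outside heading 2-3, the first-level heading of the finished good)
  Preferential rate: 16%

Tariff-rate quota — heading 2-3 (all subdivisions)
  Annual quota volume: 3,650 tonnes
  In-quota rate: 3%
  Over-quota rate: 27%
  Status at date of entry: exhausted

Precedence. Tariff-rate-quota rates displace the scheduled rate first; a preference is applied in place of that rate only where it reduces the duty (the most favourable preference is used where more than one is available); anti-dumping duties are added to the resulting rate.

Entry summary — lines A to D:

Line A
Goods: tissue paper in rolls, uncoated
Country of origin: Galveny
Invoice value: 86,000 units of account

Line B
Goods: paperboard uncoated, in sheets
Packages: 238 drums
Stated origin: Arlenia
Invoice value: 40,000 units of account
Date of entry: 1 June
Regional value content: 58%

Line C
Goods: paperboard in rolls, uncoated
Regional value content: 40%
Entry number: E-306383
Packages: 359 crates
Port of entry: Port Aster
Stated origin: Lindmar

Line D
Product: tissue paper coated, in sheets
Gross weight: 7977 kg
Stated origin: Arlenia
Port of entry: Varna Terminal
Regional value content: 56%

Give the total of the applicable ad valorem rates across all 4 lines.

Line A: tissue paper → 2-2; uncoated → 2-2-1; in rolls → 2-2-1-2. Scheduled 13%. No special measure applies. → 13%.
Line B: paperboard → 2-1; uncoated → 2-1-1; in sheets → 2-1-1-1. Scheduled 32%. Arlenia agreement on 2-2-2-1: 2-1-1-1 not covered. → 32%.
Line C: paperboard → 2-1; uncoated → 2-1-1; in rolls → 2-1-1-2. Scheduled 22%. Lindmar agreement on 2-1: RVC < 45%; anti-dumping (Lindmar, 2-1-1): +28%; total 22% + 28% = 50%. → 50%.
Line D: tissue paper → 2-2; coated → 2-2-2; in sheets → 2-2-2-2. Scheduled 16%. Arlenia agreement on 2-2-2-1: 2-2-2-2 not covered. → 16%.
Sum: 13% + 32% + 50% + 16% = 111%.

111%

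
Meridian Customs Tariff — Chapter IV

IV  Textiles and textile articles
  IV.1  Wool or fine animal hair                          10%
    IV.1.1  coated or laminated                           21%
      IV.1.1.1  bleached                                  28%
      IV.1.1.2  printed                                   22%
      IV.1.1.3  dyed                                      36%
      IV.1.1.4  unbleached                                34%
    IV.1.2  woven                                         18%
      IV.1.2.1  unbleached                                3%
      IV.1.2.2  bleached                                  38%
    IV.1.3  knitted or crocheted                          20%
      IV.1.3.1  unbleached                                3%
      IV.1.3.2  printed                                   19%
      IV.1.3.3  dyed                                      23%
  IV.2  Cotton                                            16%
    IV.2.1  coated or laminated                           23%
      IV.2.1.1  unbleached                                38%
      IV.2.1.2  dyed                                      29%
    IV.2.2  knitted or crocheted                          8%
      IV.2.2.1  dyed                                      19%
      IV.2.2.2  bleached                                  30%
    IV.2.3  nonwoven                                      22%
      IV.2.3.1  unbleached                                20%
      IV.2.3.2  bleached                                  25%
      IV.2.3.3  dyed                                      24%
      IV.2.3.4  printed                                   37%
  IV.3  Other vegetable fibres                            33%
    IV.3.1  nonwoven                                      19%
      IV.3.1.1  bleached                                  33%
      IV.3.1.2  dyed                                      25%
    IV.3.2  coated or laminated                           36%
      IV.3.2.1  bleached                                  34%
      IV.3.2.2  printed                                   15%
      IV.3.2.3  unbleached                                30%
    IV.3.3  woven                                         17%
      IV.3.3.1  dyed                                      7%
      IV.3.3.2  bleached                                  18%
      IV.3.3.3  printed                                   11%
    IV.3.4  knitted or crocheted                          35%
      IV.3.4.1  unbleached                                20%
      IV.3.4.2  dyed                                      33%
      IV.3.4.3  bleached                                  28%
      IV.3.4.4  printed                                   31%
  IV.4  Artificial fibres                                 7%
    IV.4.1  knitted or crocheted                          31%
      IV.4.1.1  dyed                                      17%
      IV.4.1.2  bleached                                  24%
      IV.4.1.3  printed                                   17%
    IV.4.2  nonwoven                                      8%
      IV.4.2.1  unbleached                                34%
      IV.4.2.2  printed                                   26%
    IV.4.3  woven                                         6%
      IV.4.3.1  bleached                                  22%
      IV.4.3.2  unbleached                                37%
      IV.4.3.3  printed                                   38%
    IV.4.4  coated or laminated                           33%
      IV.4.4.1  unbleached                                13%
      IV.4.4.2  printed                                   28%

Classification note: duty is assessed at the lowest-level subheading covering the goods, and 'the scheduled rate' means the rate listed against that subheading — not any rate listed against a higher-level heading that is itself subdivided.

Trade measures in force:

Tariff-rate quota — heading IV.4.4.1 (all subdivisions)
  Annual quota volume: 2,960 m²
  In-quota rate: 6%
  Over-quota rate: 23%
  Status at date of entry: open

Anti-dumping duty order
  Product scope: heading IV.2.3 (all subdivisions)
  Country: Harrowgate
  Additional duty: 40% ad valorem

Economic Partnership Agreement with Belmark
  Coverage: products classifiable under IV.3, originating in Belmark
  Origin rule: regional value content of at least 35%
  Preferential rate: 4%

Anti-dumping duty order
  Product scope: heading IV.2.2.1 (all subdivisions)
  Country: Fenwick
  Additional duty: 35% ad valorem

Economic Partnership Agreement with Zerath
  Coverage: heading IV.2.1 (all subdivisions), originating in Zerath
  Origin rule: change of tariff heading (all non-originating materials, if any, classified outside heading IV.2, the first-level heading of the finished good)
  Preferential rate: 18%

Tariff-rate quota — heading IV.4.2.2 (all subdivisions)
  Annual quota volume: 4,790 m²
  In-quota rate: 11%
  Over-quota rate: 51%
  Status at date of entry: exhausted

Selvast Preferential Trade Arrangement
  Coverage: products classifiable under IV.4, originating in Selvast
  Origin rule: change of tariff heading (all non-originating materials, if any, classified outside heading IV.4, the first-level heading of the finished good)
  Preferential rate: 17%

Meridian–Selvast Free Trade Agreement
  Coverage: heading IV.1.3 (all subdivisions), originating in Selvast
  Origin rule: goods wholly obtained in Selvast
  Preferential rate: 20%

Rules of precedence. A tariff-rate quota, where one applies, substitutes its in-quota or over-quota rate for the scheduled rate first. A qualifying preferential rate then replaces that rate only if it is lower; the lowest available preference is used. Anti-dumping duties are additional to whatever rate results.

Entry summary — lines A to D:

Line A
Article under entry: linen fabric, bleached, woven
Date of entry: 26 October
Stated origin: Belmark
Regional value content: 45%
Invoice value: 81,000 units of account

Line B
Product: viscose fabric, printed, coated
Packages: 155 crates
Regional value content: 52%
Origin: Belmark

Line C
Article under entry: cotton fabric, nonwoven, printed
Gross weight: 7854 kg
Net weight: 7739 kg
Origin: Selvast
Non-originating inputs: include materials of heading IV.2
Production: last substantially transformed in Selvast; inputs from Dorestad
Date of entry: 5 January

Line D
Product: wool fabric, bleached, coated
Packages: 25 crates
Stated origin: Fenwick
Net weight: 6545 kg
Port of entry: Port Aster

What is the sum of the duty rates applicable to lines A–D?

Line A: linen → IV.3; woven → IV.3.3; bleached → IV.3.3.2. Scheduled 18%. Belmark agreement on IV.3: RVC ≥ 35% → 4% available; preferential 4%. → 4%.
Line B: viscose → IV.4; coated → IV.4.4; printed → IV.4.4.2. Scheduled 28%. Belmark agreement on IV.3: IV.4.4.2 not covered. → 28%.
Line C: cotton → IV.2; nonwoven → IV.2.3; printed → IV.2.3.4. Scheduled 37%. Selvast agreement on IV.4: IV.2.3.4 not covered; Selvast agreement on IV.1.3: IV.2.3.4 not covered. → 37%.
Line D: wool → IV.1; coated → IV.1.1; bleached → IV.1.1.1. Scheduled 28%. No special measure applies. → 28%.
Sum: 4% + 28% + 37% + 28% = 97%.

97%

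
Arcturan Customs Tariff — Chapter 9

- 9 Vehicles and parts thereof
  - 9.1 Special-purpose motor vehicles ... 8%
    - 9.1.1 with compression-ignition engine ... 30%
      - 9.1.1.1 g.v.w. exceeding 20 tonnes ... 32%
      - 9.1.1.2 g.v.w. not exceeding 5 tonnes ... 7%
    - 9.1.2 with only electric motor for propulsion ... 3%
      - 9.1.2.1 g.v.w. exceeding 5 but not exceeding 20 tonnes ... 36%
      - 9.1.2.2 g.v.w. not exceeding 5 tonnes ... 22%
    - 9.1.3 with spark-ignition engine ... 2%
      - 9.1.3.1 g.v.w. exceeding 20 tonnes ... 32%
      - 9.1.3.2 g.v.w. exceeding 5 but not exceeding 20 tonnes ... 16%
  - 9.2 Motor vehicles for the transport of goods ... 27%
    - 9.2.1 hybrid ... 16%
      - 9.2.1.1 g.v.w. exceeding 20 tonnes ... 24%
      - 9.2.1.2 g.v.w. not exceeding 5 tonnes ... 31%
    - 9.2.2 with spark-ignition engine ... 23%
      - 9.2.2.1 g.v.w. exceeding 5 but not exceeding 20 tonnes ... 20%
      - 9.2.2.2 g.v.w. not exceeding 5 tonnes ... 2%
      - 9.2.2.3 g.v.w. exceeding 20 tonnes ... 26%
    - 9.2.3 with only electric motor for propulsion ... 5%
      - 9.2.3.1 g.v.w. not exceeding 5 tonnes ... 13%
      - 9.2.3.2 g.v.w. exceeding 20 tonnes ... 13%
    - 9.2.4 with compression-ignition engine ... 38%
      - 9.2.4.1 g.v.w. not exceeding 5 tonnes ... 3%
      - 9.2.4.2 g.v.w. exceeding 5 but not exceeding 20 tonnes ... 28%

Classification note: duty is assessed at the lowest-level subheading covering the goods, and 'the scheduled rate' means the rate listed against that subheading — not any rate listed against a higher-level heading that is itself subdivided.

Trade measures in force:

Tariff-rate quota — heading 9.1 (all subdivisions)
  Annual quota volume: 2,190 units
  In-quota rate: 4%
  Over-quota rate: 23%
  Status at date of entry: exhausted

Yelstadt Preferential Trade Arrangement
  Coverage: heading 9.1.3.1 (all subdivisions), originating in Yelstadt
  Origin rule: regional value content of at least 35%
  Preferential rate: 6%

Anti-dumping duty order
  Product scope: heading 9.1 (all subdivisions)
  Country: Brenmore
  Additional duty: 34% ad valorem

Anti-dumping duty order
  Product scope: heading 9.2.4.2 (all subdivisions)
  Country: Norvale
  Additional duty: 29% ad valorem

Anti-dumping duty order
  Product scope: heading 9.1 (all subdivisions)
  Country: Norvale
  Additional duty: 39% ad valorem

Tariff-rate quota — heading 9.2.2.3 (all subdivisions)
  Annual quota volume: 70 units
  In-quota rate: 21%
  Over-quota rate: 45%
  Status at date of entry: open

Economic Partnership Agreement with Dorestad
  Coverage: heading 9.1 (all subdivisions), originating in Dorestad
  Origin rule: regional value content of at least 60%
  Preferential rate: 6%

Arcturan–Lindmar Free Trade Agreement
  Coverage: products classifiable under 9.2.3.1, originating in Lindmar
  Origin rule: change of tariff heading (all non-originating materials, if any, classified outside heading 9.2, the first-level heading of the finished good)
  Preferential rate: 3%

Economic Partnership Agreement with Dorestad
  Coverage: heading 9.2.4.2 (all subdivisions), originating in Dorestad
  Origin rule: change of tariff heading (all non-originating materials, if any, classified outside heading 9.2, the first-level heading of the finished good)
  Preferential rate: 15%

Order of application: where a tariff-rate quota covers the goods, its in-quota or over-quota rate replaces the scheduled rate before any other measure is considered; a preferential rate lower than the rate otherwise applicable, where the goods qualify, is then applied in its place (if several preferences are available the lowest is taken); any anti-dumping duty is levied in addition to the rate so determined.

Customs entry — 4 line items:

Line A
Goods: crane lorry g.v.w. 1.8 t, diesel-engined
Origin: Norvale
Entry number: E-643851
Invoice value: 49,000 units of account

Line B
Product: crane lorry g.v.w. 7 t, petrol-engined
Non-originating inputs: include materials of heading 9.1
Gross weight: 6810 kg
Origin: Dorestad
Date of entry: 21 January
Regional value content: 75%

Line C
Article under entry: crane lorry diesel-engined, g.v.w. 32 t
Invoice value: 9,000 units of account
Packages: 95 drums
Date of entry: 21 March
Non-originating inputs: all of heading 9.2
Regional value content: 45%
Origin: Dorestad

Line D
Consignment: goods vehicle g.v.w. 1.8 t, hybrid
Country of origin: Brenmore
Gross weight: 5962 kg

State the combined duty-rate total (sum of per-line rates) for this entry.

122%

Line A: crane lorry → 9.1; diesel-engined → 9.1.1; g.v.w. 1.8 t → 9.1.1.2. Scheduled 7%. quota on 9.1 exhausted → over-quota 23%; anti-dumping (Norvale, 9.1): +39%; total 23% + 39% = 62%. → 62%.
Line B: crane lorry → 9.1; petrol-engined → 9.1.3; g.v.w. 7 t → 9.1.3.2. Scheduled 16%. quota on 9.1 exhausted → over-quota 23%; Dorestad agreement on 9.1: RVC ≥ 60% → 6% available; Dorestad agreement on 9.2.4.2: 9.1.3.2 not covered; preferential 6%. → 6%.
Line C: crane lorry → 9.1; diesel-engined → 9.1.1; g.v.w. 32 t → 9.1.1.1. Scheduled 32%. quota on 9.1 exhausted → over-quota 23%; Dorestad agreement on 9.1: RVC < 60%; Dorestad agreement on 9.2.4.2: 9.1.1.1 not covered. → 23%.
Line D: goods vehicle → 9.2; hybrid → 9.2.1; g.v.w. 1.8 t → 9.2.1.2. Scheduled 31%. No special measure applies. → 31%.
Sum: 62% + 6% + 23% + 31% = 122%.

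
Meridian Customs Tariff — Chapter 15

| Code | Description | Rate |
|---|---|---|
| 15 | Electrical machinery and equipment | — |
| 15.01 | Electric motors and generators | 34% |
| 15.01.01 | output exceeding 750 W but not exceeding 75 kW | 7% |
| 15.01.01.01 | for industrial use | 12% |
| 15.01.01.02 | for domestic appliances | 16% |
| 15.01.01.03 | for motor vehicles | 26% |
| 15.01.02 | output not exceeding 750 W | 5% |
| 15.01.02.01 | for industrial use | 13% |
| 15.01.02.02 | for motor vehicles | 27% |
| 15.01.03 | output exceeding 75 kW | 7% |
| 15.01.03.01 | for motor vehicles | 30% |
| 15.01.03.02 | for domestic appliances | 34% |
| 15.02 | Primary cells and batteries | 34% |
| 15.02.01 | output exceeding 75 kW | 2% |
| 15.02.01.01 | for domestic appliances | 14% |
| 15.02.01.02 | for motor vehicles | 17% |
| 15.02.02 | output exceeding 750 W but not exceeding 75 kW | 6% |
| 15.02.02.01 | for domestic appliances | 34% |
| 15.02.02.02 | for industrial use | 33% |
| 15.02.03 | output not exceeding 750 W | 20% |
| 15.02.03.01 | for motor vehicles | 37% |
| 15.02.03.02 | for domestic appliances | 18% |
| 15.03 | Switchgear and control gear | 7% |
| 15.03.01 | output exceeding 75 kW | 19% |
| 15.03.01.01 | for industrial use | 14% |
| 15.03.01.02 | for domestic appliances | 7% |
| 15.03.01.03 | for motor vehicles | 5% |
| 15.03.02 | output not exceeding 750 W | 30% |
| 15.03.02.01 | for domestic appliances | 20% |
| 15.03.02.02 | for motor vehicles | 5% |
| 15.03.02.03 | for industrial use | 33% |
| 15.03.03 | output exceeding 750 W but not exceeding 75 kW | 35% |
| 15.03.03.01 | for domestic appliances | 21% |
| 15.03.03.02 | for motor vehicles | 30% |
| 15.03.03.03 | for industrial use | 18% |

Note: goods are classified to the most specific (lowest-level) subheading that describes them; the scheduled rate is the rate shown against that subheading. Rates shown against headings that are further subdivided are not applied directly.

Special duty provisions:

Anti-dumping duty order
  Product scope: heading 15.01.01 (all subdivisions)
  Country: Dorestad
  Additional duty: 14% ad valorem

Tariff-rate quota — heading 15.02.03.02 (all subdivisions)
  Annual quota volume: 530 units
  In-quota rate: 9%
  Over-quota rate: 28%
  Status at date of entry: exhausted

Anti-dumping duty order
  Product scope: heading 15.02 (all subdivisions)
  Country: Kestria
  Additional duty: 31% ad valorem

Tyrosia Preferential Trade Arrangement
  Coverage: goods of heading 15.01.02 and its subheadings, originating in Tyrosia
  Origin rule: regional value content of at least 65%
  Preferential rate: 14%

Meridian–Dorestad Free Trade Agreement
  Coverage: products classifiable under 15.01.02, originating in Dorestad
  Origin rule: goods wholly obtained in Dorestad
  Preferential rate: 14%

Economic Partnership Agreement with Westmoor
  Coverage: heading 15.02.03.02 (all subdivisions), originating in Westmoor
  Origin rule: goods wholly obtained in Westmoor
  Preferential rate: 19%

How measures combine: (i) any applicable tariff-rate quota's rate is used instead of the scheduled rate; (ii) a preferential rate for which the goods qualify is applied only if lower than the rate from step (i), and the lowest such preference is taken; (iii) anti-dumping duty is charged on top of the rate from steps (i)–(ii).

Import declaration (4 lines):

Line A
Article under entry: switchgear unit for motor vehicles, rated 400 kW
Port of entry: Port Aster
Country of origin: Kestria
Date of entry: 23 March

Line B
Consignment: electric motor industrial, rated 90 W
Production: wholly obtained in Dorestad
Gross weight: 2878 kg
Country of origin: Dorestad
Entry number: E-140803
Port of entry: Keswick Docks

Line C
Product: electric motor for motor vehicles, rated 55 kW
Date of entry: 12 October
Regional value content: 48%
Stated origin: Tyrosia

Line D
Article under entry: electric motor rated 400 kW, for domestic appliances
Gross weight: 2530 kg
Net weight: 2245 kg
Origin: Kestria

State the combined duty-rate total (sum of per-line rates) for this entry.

78%

Line A: switchgear unit → 15.03; rated 400 kW → 15.03.01; for motor vehicles → 15.03.01.03. Scheduled 5%. No special measure applies. → 5%.
Line B: electric motor → 15.01; rated 90 W → 15.01.02; industrial → 15.01.02.01. Scheduled 13%. Dorestad agreement on 15.01.02: wholly obtained → 14% available; preference 14% not lower than 13% → no reduction. → 13%.
Line C: electric motor → 15.01; rated 55 kW → 15.01.01; for motor vehicles → 15.01.01.03. Scheduled 26%. Tyrosia agreement on 15.01.02: 15.01.01.03 not covered. → 26%.
Line D: electric motor → 15.01; rated 400 kW → 15.01.03; for domestic appliances → 15.01.03.02. Scheduled 34%. No special measure applies. → 34%.
Sum: 5% + 13% + 26% + 34% = 78%.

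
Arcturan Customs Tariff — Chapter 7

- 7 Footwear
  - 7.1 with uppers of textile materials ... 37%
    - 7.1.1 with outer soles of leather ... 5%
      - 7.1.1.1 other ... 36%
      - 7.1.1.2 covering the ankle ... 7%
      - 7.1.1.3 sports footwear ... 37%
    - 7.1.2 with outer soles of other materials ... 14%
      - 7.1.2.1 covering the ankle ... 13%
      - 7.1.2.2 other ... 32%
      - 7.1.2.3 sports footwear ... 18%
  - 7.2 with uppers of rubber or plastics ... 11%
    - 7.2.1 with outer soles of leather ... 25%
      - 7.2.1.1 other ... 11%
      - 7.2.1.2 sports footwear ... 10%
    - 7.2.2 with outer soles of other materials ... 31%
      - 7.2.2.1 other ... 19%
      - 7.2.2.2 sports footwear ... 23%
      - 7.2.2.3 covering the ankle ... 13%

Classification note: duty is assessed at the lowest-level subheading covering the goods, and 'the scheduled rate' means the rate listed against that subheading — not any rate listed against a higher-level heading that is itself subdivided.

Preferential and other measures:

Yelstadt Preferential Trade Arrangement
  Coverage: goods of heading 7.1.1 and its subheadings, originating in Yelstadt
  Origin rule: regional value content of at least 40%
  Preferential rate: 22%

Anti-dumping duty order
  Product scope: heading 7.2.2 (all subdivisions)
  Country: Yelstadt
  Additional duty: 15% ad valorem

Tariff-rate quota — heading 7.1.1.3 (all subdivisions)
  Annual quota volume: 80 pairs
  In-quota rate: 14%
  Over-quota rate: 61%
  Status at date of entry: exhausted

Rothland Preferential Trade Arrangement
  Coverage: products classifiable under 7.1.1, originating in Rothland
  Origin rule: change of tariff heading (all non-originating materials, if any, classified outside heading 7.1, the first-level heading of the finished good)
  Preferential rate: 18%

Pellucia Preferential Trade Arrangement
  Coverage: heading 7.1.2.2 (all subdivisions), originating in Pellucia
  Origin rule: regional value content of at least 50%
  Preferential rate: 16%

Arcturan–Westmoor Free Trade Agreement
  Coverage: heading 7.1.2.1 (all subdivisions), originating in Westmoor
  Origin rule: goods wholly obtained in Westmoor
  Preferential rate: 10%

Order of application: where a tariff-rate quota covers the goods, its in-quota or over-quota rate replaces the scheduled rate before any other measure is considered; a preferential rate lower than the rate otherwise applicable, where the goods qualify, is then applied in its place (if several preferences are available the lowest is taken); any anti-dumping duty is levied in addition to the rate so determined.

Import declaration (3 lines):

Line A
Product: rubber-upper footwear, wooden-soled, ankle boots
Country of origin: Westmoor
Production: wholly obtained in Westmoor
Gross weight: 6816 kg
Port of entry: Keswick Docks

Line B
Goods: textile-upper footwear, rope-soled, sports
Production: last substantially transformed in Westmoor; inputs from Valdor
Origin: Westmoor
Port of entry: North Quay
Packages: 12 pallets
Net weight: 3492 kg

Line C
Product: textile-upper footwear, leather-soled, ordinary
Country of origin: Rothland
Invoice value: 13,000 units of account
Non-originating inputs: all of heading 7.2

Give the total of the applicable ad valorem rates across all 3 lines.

49%

Line A: rubber-upper → 7.2; wooden-soled → 7.2.2; ankle boots → 7.2.2.3. Scheduled 13%. Westmoor agreement on 7.1.2.1: 7.2.2.3 not covered. → 13%.
Line B: textile-upper → 7.1; rope-soled → 7.1.2; sports → 7.1.2.3. Scheduled 18%. Westmoor agreement on 7.1.2.1: 7.1.2.3 not covered. → 18%.
Line C: textile-upper → 7.1; leather-soled → 7.1.1; ordinary → 7.1.1.1. Scheduled 36%. Rothland agreement on 7.1.1: CTH met → 18% available; preferential 18%. → 18%.
Sum: 13% + 18% + 18% = 49%.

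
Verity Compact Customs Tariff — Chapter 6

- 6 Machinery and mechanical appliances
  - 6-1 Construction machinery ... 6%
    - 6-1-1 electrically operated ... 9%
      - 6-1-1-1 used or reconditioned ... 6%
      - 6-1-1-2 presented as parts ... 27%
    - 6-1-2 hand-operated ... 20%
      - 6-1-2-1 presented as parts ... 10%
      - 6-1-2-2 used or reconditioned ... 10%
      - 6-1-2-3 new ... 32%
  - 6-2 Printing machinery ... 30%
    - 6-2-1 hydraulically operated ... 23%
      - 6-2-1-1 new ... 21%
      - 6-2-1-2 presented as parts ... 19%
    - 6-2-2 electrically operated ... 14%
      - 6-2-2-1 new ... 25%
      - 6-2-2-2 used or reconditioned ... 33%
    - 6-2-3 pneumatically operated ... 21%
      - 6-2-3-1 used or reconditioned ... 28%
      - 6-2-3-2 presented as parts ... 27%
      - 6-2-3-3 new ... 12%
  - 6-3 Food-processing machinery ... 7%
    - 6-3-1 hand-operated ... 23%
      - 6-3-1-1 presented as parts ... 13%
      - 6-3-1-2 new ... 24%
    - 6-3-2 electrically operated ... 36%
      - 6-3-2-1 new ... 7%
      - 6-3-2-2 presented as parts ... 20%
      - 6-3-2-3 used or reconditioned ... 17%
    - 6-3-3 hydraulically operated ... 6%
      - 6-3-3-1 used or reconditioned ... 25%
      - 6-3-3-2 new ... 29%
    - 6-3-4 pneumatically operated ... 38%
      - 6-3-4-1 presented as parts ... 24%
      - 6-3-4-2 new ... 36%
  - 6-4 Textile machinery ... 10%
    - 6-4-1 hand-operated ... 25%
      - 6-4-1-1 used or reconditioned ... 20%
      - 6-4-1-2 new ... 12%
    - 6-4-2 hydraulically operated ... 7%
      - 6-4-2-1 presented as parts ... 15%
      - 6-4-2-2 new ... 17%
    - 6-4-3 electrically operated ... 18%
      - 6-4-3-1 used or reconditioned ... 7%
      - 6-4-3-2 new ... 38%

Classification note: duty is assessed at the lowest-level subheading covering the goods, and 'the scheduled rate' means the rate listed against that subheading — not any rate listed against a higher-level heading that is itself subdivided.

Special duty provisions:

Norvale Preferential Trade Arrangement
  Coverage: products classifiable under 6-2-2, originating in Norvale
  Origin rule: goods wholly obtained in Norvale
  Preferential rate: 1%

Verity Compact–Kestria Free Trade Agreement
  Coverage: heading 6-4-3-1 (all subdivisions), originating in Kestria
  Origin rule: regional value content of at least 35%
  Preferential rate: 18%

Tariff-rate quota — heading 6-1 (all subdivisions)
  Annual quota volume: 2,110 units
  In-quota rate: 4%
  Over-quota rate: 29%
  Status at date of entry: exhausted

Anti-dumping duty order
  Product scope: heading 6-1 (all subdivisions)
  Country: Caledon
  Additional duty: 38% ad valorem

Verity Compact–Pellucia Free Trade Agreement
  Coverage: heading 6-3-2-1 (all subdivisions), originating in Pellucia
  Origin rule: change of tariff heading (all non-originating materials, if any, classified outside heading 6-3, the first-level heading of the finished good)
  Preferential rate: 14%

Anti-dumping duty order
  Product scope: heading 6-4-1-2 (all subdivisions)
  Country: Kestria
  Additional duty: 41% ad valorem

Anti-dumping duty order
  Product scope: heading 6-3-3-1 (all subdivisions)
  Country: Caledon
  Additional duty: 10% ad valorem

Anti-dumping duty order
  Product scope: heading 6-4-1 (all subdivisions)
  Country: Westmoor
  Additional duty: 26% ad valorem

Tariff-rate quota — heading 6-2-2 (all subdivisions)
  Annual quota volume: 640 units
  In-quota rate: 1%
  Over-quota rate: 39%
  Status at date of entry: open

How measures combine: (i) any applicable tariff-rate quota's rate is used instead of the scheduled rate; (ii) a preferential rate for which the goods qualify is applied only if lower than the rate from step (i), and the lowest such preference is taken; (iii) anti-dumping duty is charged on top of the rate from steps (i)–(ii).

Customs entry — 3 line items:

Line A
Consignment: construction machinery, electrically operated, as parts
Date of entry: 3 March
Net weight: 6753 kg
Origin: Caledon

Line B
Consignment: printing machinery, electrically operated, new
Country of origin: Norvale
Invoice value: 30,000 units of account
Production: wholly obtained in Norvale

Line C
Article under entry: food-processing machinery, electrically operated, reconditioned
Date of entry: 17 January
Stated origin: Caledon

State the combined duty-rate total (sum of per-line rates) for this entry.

85%

Line A: construction → 6-1; electrically operated → 6-1-1; as parts → 6-1-1-2. Scheduled 27%. quota on 6-1 exhausted → over-quota 29%; anti-dumping (Caledon, 6-1): +38%; total 29% + 38% = 67%. → 67%.
Line B: printing → 6-2; electrically operated → 6-2-2; new → 6-2-2-1. Scheduled 25%. quota on 6-2-2 open → in-quota 1%; Norvale agreement on 6-2-2: wholly obtained → 1% available; preference 1% not lower than 1% → no reduction. → 1%.
Line C: food-processing → 6-3; electrically operated → 6-3-2; reconditioned → 6-3-2-3. Scheduled 17%. No special measure applies. → 17%.
Sum: 67% + 1% + 17% = 85%.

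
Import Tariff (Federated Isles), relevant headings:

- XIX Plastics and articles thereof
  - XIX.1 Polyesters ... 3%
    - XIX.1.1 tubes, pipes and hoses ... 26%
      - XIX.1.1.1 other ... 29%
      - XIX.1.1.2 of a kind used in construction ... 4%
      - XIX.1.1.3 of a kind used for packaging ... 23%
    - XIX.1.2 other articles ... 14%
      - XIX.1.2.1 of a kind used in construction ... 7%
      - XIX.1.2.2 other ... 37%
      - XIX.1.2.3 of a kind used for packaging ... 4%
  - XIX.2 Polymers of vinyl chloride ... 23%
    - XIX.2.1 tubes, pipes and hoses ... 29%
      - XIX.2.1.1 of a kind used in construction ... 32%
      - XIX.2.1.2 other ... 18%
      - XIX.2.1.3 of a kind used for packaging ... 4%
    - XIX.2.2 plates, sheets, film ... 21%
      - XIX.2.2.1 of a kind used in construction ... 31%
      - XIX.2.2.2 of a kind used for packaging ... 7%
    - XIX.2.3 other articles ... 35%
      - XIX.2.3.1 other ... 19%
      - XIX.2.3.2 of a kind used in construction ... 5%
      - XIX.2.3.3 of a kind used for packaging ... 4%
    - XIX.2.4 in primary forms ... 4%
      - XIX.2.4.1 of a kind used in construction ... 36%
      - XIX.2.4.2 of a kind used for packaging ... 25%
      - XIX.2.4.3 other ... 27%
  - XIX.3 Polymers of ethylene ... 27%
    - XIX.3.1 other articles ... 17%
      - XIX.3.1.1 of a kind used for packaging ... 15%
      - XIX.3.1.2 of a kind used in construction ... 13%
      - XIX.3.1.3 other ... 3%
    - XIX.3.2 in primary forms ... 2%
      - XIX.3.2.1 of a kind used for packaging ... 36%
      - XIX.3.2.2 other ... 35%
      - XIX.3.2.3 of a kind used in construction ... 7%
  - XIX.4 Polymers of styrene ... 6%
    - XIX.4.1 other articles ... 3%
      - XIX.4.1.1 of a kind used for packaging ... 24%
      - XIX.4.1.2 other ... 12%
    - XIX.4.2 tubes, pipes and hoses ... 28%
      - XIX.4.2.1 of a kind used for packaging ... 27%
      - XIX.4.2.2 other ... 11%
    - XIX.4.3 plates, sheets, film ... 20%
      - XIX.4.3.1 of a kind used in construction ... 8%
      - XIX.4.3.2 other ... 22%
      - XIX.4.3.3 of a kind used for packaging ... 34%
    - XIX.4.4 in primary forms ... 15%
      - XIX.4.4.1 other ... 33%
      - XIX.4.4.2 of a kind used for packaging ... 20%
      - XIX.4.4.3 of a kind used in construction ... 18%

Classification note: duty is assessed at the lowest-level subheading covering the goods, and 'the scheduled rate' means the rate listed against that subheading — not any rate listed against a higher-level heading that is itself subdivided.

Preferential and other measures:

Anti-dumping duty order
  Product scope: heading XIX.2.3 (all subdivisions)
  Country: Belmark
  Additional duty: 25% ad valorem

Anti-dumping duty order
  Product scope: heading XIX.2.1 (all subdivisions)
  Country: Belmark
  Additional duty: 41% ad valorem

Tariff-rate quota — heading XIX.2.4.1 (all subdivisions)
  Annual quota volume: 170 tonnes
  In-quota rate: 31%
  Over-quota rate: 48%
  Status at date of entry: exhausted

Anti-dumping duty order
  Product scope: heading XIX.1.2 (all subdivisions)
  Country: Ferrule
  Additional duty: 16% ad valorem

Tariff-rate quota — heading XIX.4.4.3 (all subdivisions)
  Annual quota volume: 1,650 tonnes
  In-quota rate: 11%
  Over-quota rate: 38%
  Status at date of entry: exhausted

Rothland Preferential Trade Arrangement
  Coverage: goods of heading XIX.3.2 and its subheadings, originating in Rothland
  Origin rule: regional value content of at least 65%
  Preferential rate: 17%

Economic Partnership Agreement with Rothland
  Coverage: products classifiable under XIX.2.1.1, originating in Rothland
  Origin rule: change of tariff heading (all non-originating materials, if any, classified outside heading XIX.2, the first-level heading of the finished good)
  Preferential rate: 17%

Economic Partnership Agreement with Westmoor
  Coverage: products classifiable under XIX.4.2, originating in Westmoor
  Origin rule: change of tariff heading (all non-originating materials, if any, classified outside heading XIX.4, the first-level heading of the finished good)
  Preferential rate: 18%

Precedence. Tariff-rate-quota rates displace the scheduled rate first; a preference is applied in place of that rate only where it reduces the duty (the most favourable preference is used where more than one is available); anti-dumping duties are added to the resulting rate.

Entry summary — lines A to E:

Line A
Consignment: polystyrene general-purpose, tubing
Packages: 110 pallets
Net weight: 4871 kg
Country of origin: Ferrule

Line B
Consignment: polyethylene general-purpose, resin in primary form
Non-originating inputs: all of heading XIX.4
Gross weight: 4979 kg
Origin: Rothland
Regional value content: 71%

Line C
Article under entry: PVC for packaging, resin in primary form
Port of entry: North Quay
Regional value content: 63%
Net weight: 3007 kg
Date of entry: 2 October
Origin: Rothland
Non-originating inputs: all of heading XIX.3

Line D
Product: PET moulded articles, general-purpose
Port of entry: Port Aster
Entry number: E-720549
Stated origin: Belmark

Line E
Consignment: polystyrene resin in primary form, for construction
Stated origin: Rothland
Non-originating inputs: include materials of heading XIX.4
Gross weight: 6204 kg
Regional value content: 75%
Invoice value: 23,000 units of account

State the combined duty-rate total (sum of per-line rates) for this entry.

128%

Line A: polystyrene → XIX.4; tubing → XIX.4.2; general-purpose → XIX.4.2.2. Scheduled 11%. No special measure applies. → 11%.
Line B: polyethylene → XIX.3; resin in primary form → XIX.3.2; general-purpose → XIX.3.2.2. Scheduled 35%. Rothland agreement on XIX.3.2: RVC ≥ 65% → 17% available; Rothland agreement on XIX.2.1.1: XIX.3.2.2 not covered; preferential 17%. → 17%.
Line C: PVC → XIX.2; resin in primary form → XIX.2.4; for packaging → XIX.2.4.2. Scheduled 25%. Rothland agreement on XIX.3.2: XIX.2.4.2 not covered; Rothland agreement on XIX.2.1.1: XIX.2.4.2 not covered. → 25%.
Line D: PET → XIX.1; moulded articles → XIX.1.2; general-purpose → XIX.1.2.2. Scheduled 37%. No special measure applies. → 37%.
Line E: polystyrene → XIX.4; resin in primary form → XIX.4.4; for construction → XIX.4.4.3. Scheduled 18%. quota on XIX.4.4.3 exhausted → over-quota 38%; Rothland agreement on XIX.3.2: XIX.4.4.3 not covered; Rothland agreement on XIX.2.1.1: XIX.4.4.3 not covered. → 38%.
Sum: 11% + 17% + 25% + 37% + 38% = 128%.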